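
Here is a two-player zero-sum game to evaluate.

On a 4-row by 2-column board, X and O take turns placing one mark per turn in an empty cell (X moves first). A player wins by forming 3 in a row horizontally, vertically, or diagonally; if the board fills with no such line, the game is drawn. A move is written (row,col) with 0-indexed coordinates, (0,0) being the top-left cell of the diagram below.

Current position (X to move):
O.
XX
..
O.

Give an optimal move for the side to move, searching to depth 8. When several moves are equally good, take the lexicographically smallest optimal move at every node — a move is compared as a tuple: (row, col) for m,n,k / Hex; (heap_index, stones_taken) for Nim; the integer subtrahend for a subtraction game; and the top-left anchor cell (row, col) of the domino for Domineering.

ply 1, X at O./XX/../O. | (0,1)=+0→OX/XX/../O.; (2,0)=+0→O./XX/X./O.; (2,1)=+1→O./XX/.X/O.*; (3,1)=+0→O./XX/../OX
ply 2, O at O./XX/.X/O. | (0,1)=-1→OO/XX/.X/O.*; (2,0)=-1→O./XX/OX/O.; (3,1)=-1→O./XX/.X/OO
ply 3, X at OO/XX/.X/O. | (2,0)=+0→OO/XX/XX/O.; (3,1)=+1→OO/XX/.X/OX*
ply 4: OO/XX/.X/OX is terminal -1 (O); from O./XX/../O. depth 8

X's best at [O./XX/../O.]: (2,1)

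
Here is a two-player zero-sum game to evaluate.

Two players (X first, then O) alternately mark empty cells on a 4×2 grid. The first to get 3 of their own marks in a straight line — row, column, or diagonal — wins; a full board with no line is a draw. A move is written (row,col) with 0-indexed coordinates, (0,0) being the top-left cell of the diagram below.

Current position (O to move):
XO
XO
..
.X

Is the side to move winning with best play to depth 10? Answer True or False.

[XO/XO/../.X] O move#1: (2,0):+0/XO/XO/O./.X, (2,1):+1/XO/XO/.O/.X*, (3,0):-1/XO/XO/../OX
[XO/XO/.O/.X] end (terminal -1, X#2); searched XO/XO/../.X to 10

O winning at [XO/XO/../.X]: True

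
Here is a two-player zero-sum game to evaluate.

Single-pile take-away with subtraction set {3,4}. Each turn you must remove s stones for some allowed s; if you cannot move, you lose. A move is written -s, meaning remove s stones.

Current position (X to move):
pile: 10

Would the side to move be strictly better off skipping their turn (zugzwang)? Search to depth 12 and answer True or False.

zugzwang(10, X) = False

[10] X move#1: -3:+1/7*, -4:-1/6
[7] O move#2: -3:-1/4*, -4:-1/3
[4] X move#3: -3:+1/1*, -4:+1/0
[1] end (terminal -1, O#4); searched 10 to 12
suppose X passes — search the same position with O to move:
pass> [10] O move#1: -3:+1/7*, -4:-1/6
pass> [7] X move#2: -3:-1/4*, -4:-1/3
pass> [4] O move#3: -3:+1/1*, -4:+1/0
pass> [1] end (terminal -1, X#4); searched 10 to 12
for X: play +1, pass -1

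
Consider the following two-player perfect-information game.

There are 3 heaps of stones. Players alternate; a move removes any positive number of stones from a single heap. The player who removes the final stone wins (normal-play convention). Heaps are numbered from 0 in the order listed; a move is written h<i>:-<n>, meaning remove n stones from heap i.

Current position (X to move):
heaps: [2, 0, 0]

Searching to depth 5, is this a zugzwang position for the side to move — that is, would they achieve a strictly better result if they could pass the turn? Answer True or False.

zugzwang((2,0,0), X) = False

[(2,0,0)] X move#1: h0:-1:-1/(1,0,0), h0:-2:+1/(0,0,0)*
[(0,0,0)] end (terminal -1, O#2); searched (2,0,0) to 5
pass branch (O moves first from the same position):
  | [(2,0,0)] O move#1: h0:-1:-1/(1,0,0), h0:-2:+1/(0,0,0)*
  | [(0,0,0)] end (terminal -1, X#2); searched (2,0,0) to 5
X moving scores +1; X passing scores -1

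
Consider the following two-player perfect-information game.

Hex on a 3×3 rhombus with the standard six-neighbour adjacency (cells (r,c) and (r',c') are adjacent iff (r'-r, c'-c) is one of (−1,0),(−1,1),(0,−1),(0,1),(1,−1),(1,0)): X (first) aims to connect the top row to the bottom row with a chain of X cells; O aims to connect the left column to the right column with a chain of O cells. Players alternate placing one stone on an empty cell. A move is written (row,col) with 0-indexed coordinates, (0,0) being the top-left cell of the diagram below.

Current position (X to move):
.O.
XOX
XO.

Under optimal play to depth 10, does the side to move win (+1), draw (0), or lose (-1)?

p1 X@[.O./XOX/XO.]: (0,0)[XO./XOX/XO.]+1* (0,2)[.OX/XOX/XO.]+1 (2,2)[.O./XOX/XOX]+1
p2 O@[XO./XOX/XO.] terminal -1; root [.O./XOX/XO.] d10

value(.O./XOX/XO., X) = +1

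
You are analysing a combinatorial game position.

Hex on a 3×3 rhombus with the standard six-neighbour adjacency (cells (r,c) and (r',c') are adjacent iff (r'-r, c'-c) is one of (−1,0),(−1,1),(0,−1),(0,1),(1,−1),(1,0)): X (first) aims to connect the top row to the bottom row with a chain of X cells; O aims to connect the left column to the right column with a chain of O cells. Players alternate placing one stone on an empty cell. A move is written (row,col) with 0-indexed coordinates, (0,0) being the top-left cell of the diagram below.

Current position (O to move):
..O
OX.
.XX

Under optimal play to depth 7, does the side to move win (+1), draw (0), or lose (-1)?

p1 O@[..O/OX./.XX]: (0,0)[O.O/OX./.XX]-1 (0,1)[.OO/OX./.XX]+1* (1,2)[..O/OXO/.XX]-1 (2,0)[..O/OX./OXX]-1
p2 X@[.OO/OX./.XX] terminal -1; root [..O/OX./.XX] d7

value(..O/OX./.XX, O) = +1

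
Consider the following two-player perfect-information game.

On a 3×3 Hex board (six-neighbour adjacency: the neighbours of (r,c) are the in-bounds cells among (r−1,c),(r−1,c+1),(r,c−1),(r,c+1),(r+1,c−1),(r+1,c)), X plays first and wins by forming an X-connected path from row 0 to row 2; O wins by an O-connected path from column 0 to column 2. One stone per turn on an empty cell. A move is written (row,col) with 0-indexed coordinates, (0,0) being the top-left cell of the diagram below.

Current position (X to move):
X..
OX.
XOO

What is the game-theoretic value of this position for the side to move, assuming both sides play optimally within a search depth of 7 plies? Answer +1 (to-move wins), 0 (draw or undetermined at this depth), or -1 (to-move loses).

value(X../OX./XOO, X) = +1

p1 X@[X../OX./XOO]: (0,1)[XX./OX./XOO]+1* (0,2)[X.X/OX./XOO]+1 (1,2)[X../OXX/XOO]+1
p2 O@[XX./OX./XOO] terminal -1; root [X../OX./XOO] d7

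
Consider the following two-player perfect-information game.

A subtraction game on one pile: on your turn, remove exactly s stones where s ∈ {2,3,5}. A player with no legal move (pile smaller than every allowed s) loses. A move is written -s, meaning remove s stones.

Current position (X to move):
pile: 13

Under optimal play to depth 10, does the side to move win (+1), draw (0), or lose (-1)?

p1 X@[13]: -2[11]-1 -3[10]-1 -5[8]+1*
p2 O@[8]: -2[6]-1* -3[5]-1 -5[3]-1
p3 X@[6]: -2[4]-1 -3[3]-1 -5[1]+1*
p4 O@[1] terminal -1; root [13] d10

value(13, X) = +1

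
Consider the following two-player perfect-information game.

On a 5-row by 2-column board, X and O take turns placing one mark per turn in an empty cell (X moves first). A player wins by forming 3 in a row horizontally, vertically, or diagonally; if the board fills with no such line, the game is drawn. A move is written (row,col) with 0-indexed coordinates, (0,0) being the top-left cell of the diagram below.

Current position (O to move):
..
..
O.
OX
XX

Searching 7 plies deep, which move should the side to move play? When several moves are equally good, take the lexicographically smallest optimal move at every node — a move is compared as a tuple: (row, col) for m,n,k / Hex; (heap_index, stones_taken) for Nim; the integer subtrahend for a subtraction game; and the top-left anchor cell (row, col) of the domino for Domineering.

O's best at [../../O./OX/XX]: (1,0)

p1 O@[../../O./OX/XX]: (0,0)[O./../O./OX/XX]-1 (0,1)[.O/../O./OX/XX]-1 (1,0)[../O./O./OX/XX]+1* (1,1)[../.O/O./OX/XX]-1 (2,1)[../../OO/OX/XX]+0
p2 X@[../O./O./OX/XX] terminal -1; root [../../O./OX/XX] d7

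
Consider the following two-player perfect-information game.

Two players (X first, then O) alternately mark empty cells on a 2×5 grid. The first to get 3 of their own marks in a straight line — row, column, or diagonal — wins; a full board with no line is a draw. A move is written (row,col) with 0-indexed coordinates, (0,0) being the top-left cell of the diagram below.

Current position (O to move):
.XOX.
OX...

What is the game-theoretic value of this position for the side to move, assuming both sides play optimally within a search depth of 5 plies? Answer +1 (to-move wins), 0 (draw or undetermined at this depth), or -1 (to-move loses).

ply 1, O at .XOX./OX... | (0,0)=+0→OXOX./OX...*; (0,4)=+0→.XOXO/OX...; (1,2)=+0→.XOX./OXO..; (1,3)=+0→.XOX./OX.O.; (1,4)=+0→.XOX./OX..O
ply 2, X at OXOX./OX... | (0,4)=+0→OXOXX/OX...*; (1,2)=+0→OXOX./OXX..; (1,3)=+0→OXOX./OX.X.; (1,4)=+0→OXOX./OX..X
ply 3, O at OXOXX/OX... | (1,2)=+0→OXOXX/OXO..*; (1,3)=+0→OXOXX/OX.O.; (1,4)=+0→OXOXX/OX..O
ply 4, X at OXOXX/OXO.. | (1,3)=+0→OXOXX/OXOX.*; (1,4)=+0→OXOXX/OXO.X
ply 5, O at OXOXX/OXOX. | (1,4)=+0→OXOXX/OXOXO*
ply 6: OXOXX/OXOXO is terminal +0 (X); from .XOX./OX... depth 5

value(.XOX./OX..., O) = 0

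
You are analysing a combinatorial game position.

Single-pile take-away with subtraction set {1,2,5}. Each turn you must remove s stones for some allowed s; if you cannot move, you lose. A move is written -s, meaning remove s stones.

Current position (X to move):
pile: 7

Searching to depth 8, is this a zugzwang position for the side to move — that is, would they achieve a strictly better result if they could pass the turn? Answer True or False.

ply 1, X at 7 | -1=+1→6*; -2=-1→5; -5=-1→2
ply 2, O at 6 | -1=-1→5*; -2=-1→4; -5=-1→1
ply 3, X at 5 | -1=-1→4; -2=+1→3*; -5=+1→0
ply 4, O at 3 | -1=-1→2*; -2=-1→1
ply 5, X at 2 | -1=-1→1; -2=+1→0*
ply 6: 0 is terminal -1 (O); from 7 depth 8
if X skipped the turn, O would face:
~ ply 1, O at 7 | -1=+1→6*; -2=-1→5; -5=-1→2
~ ply 2, X at 6 | -1=-1→5*; -2=-1→4; -5=-1→1
~ ply 3, O at 5 | -1=-1→4; -2=+1→3*; -5=+1→0
~ ply 4, X at 3 | -1=-1→2*; -2=-1→1
~ ply 5, O at 2 | -1=-1→1; -2=+1→0*
~ ply 6: 0 is terminal -1 (X); from 7 depth 8
compare (X): move=+1 vs pass=-1

zugzwang(7, X) = False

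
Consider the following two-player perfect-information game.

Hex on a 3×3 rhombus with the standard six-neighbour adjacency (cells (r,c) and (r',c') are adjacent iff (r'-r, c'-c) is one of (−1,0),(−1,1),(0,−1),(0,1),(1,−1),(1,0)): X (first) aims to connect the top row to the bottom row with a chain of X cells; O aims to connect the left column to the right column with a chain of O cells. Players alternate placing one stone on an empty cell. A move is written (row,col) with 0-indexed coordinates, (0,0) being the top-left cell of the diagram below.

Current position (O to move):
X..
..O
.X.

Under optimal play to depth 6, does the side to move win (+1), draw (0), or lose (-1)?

value(X../..O/.X., O) = +1

[X../..O/.X.] O move#1: (0,1):-1/XO./..O/.X., (0,2):-1/X.O/..O/.X., (1,0):-1/X../O.O/.X., (1,1):+1/X../.OO/.X.*, (2,0):-1/X../..O/OX., (2,2):-1/X../..O/.XO
[X../.OO/.X.] X move#2: (0,1):-1/XX./.OO/.X.*, (0,2):-1/X.X/.OO/.X., (1,0):-1/X../XOO/.X., (2,0):-1/X../.OO/XX., (2,2):-1/X../.OO/.XX
[XX./.OO/.X.] O move#3: (0,2):+1/XXO/.OO/.X.*, (1,0):+1/XX./OOO/.X., (2,0):+1/XX./.OO/OX., (2,2):+1/XX./.OO/.XO
[XXO/.OO/.X.] X move#4: (1,0):-1/XXO/XOO/.X.*, (2,0):-1/XXO/.OO/XX., (2,2):-1/XXO/.OO/.XX
[XXO/XOO/.X.] O move#5: (2,0):+1/XXO/XOO/OX.*, (2,2):-1/XXO/XOO/.XO
[XXO/XOO/OX.] end (terminal -1, X#6); searched X../..O/.X. to 6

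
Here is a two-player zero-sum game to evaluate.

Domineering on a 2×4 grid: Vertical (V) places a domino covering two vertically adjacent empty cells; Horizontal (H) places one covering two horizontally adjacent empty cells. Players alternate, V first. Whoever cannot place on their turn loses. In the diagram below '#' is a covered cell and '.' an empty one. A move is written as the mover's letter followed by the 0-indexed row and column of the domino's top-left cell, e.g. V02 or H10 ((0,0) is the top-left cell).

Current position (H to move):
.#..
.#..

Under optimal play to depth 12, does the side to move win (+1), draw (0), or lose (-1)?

[.#../.#..] H move#1: H02:+1/.###/.#..*, H12:+1/.#../.###
[.###/.#..] V move#2: V00:-1/####/##..*
[####/##..] H move#3: H12:+1/####/####*
[####/####] end (terminal -1, V#4); searched .#../.#.. to 12

value(.#../.#.., H) = +1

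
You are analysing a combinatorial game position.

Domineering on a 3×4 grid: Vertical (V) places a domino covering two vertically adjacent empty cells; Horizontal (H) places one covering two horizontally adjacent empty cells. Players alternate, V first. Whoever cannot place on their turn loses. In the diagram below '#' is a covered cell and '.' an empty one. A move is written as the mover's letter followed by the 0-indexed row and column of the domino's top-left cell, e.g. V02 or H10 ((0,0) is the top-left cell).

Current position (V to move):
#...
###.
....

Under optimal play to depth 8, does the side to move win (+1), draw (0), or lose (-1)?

value(#.../###./...., V) = -1

ply 1, V at #.../###./.... | V03=-1→#..#/####/....*; V13=-1→#.../####/...#
ply 2, H at #..#/####/.... | H01=+1→####/####/....*; H20=+1→#..#/####/##..; H21=+1→#..#/####/.##.; H22=+1→#..#/####/..##
ply 3: ####/####/.... is terminal -1 (V); from #.../###./.... depth 8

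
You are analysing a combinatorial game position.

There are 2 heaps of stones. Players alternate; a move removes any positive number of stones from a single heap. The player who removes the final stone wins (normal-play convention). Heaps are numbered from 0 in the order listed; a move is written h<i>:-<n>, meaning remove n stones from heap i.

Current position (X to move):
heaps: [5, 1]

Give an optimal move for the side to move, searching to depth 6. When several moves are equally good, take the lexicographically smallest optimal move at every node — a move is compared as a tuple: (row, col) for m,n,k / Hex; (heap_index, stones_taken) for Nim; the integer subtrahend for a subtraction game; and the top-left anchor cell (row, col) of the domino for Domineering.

X's best at [(5,1)]: h0:-4

ply 1, X at (5,1) | h0:-1=-1→(4,1); h0:-2=-1→(3,1); h0:-3=-1→(2,1); h0:-4=+1→(1,1)*; h0:-5=-1→(0,1); h1:-1=-1→(5,0)
ply 2, O at (1,1) | h0:-1=-1→(0,1)*; h1:-1=-1→(1,0)
ply 3, X at (0,1) | h1:-1=+1→(0,0)*
ply 4: (0,0) is terminal -1 (O); from (5,1) depth 6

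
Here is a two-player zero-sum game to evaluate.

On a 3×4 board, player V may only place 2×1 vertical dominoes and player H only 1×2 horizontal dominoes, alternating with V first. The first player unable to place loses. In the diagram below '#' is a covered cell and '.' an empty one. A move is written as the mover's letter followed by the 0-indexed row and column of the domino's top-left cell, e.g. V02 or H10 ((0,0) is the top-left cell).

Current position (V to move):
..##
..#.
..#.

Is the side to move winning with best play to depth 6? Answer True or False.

ply 1, V at ..##/..#./..#. | V00=+1→#.##/#.#./..#.*; V01=+1→.###/.##./..#.; V10=+1→..##/#.#./#.#.; V11=+1→..##/.##./.##.; V13=-1→..##/..##/..##
ply 2, H at #.##/#.#./..#. | H20=-1→#.##/#.#./###.*
ply 3, V at #.##/#.#./###. | V01=+1→####/###./###.*; V13=+1→#.##/#.##/####
ply 4: ####/###./###. is terminal -1 (H); from ..##/..#./..#. depth 6

V winning at [..##/..#./..#.]: True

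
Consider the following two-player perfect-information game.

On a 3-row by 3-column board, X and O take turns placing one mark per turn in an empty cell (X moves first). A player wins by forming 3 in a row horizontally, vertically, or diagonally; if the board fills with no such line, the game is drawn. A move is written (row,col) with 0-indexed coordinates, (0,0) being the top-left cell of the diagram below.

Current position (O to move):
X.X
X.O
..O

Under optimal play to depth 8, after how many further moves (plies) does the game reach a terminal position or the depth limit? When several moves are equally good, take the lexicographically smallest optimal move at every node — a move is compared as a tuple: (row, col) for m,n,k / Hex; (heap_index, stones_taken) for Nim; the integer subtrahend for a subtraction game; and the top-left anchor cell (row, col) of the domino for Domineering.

[X.X/X.O/..O] O move#1: (0,1):-1/XOX/X.O/..O*, (1,1):-1/X.X/XOO/..O, (2,0):-1/X.X/X.O/O.O, (2,1):-1/X.X/X.O/.OO
[XOX/X.O/..O] X move#2: (1,1):+0/XOX/XXO/..O, (2,0):+1/XOX/X.O/X.O*, (2,1):+0/XOX/X.O/.XO
[XOX/X.O/X.O] end (terminal -1, O#3); searched X.X/X.O/..O to 8

PV length from [X.X/X.O/..O]: 2 plies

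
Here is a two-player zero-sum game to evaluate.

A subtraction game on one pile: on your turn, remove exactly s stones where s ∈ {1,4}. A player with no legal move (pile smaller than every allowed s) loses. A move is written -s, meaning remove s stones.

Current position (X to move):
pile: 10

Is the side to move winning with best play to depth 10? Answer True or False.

X winning at [10]: False

[10] X move#1: -1:-1/9*, -4:-1/6
[9] O move#2: -1:-1/8, -4:+1/5*
[5] X move#3: -1:-1/4*, -4:-1/1
[4] O move#4: -1:-1/3, -4:+1/0*
[0] end (terminal -1, X#5); searched 10 to 10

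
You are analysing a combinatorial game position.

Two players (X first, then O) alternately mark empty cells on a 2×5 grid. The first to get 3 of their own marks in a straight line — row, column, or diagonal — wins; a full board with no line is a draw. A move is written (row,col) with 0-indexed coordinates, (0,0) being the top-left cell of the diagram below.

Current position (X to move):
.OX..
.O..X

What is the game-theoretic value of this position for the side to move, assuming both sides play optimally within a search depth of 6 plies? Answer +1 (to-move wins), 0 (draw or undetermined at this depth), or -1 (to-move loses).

value(.OX../.O..X, X) = 0

[.OX../.O..X] X move#1: (0,0):-1/XOX../.O..X, (0,3):+0/.OXX./.O..X*, (0,4):+0/.OX.X/.O..X, (1,0):+0/.OX../XO..X, (1,2):+0/.OX../.OX.X, (1,3):+0/.OX../.O.XX
[.OXX./.O..X] O move#2: (0,0):-1/OOXX./.O..X, (0,4):+0/.OXXO/.O..X*, (1,0):-1/.OXX./OO..X, (1,2):-1/.OXX./.OO.X, (1,3):-1/.OXX./.O.OX
[.OXXO/.O..X] X move#3: (0,0):-1/XOXXO/.O..X, (1,0):+0/.OXXO/XO..X*, (1,2):+0/.OXXO/.OX.X, (1,3):+0/.OXXO/.O.XX
[.OXXO/XO..X] O move#4: (0,0):+0/OOXXO/XO..X*, (1,2):+0/.OXXO/XOO.X, (1,3):+0/.OXXO/XO.OX
[OOXXO/XO..X] X move#5: (1,2):+0/OOXXO/XOX.X*, (1,3):+0/OOXXO/XO.XX
[OOXXO/XOX.X] O move#6: (1,3):+0/OOXXO/XOXOX*
[OOXXO/XOXOX] end (terminal +0, X#7); searched .OX../.O..X to 6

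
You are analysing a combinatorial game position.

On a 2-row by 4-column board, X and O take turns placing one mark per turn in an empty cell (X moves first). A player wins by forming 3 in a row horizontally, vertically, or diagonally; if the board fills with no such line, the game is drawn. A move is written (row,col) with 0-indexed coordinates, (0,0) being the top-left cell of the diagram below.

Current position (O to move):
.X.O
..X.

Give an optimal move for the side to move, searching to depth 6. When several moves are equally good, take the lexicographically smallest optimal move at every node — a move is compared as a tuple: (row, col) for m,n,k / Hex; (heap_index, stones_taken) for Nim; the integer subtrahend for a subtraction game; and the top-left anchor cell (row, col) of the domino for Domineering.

ply 1, O at .X.O/..X. | (0,0)=-1→OX.O/..X.; (0,2)=-1→.XOO/..X.; (1,0)=+0→.X.O/O.X.*; (1,1)=+0→.X.O/.OX.; (1,3)=+0→.X.O/..XO
ply 2, X at .X.O/O.X. | (0,0)=+0→XX.O/O.X.*; (0,2)=+0→.XXO/O.X.; (1,1)=+0→.X.O/OXX.; (1,3)=+0→.X.O/O.XX
ply 3, O at XX.O/O.X. | (0,2)=+0→XXOO/O.X.*; (1,1)=-1→XX.O/OOX.; (1,3)=-1→XX.O/O.XO
ply 4, X at XXOO/O.X. | (1,1)=+0→XXOO/OXX.*; (1,3)=+0→XXOO/O.XX
ply 5, O at XXOO/OXX. | (1,3)=+0→XXOO/OXXO*
ply 6: XXOO/OXXO is terminal +0 (X); from .X.O/..X. depth 6

O's best at [.X.O/..X.]: (1,0)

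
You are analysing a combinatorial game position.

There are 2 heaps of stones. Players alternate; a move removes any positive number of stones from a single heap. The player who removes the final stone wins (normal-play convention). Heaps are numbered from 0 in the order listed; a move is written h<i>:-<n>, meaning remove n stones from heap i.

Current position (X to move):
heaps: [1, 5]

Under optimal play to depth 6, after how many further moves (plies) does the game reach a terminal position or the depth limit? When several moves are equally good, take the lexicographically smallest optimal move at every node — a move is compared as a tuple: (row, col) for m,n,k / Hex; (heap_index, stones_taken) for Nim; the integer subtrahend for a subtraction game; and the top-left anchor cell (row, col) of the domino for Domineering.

p1 X@[(1,5)]: h0:-1[(0,5)]-1 h1:-1[(1,4)]-1 h1:-2[(1,3)]-1 h1:-3[(1,2)]-1 h1:-4[(1,1)]+1* h1:-5[(1,0)]-1
p2 O@[(1,1)]: h0:-1[(0,1)]-1* h1:-1[(1,0)]-1
p3 X@[(0,1)]: h1:-1[(0,0)]+1*
p4 O@[(0,0)] terminal -1; root [(1,5)] d6

PV length from [(1,5)]: 3 plies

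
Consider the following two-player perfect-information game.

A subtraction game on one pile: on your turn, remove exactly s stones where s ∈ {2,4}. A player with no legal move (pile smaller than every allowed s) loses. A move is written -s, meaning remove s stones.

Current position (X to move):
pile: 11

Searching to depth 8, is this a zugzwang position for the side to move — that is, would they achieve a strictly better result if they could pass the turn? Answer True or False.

zugzwang(11, X) = False

[11] X move#1: -2:-1/9, -4:+1/7*
[7] O move#2: -2:-1/5*, -4:-1/3
[5] X move#3: -2:-1/3, -4:+1/1*
[1] end (terminal -1, O#4); searched 11 to 8
pass branch (O moves first from the same position):
  | [11] O move#1: -2:-1/9, -4:+1/7*
  | [7] X move#2: -2:-1/5*, -4:-1/3
  | [5] O move#3: -2:-1/3, -4:+1/1*
  | [1] end (terminal -1, X#4); searched 11 to 8
X moving scores +1; X passing scores -1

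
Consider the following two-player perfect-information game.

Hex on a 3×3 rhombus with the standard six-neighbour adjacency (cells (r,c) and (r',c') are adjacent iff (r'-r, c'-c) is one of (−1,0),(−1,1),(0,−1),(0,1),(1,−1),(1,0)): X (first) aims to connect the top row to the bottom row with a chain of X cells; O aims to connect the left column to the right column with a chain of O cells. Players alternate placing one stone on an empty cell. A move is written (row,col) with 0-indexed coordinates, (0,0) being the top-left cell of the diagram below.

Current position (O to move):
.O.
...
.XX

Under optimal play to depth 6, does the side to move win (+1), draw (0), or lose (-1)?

ply 1, O at .O./.../.XX | (0,0)=-1→OO./.../.XX; (0,2)=+1→.OO/.../.XX*; (1,0)=-1→.O./O../.XX; (1,1)=+1→.O./.O./.XX; (1,2)=+1→.O./..O/.XX; (2,0)=-1→.O./.../OXX
ply 2, X at .OO/.../.XX | (0,0)=-1→XOO/.../.XX*; (1,0)=-1→.OO/X../.XX; (1,1)=-1→.OO/.X./.XX; (1,2)=-1→.OO/..X/.XX; (2,0)=-1→.OO/.../XXX
ply 3, O at XOO/.../.XX | (1,0)=+1→XOO/O../.XX*; (1,1)=+1→XOO/.O./.XX; (1,2)=-1→XOO/..O/.XX; (2,0)=+1→XOO/.../OXX
ply 4: XOO/O../.XX is terminal -1 (X); from .O./.../.XX depth 6

value(.O./.../.XX, O) = +1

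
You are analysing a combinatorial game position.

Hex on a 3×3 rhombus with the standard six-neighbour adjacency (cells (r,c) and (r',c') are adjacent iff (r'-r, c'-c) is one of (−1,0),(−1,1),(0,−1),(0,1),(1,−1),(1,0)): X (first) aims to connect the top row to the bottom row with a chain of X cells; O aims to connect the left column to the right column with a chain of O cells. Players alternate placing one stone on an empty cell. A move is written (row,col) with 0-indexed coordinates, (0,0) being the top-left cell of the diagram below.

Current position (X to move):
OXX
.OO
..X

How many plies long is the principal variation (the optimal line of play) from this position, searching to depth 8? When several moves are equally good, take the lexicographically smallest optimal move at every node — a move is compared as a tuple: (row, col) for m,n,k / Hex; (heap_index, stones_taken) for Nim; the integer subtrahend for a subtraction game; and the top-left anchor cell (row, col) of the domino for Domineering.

PV length from [OXX/.OO/..X]: 2 plies

ply 1, X at OXX/.OO/..X | (1,0)=-1→OXX/XOO/..X*; (2,0)=-1→OXX/.OO/X.X; (2,1)=-1→OXX/.OO/.XX
ply 2, O at OXX/XOO/..X | (2,0)=+1→OXX/XOO/O.X*; (2,1)=-1→OXX/XOO/.OX
ply 3: OXX/XOO/O.X is terminal -1 (X); from OXX/.OO/..X depth 8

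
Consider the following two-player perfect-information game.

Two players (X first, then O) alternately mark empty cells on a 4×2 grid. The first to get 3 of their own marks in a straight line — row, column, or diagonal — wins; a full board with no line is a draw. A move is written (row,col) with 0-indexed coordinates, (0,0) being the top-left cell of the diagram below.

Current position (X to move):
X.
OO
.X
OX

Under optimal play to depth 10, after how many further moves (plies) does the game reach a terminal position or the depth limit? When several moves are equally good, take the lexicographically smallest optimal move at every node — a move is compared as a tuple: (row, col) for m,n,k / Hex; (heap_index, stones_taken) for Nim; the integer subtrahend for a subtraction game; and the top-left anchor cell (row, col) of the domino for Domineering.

PV length from [X./OO/.X/OX]: 2 plies

p1 X@[X./OO/.X/OX]: (0,1)[XX/OO/.X/OX]-1 (2,0)[X./OO/XX/OX]+0*
p2 O@[X./OO/XX/OX]: (0,1)[XO/OO/XX/OX]+0*
p3 X@[XO/OO/XX/OX] terminal +0; root [X./OO/.X/OX] d10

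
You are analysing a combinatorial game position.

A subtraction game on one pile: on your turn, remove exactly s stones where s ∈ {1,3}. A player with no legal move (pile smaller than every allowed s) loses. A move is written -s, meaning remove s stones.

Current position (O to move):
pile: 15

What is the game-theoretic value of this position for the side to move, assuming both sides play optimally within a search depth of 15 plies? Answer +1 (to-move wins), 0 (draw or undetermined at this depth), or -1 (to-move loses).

p1 O@[15]: -1[14]+1* -3[12]+1
p2 X@[14]: -1[13]-1* -3[11]-1
p3 O@[13]: -1[12]+1* -3[10]+1
p4 X@[12]: -1[11]-1* -3[9]-1
p5 O@[11]: -1[10]+1* -3[8]+1
p6 X@[10]: -1[9]-1* -3[7]-1
p7 O@[9]: -1[8]+1* -3[6]+1
p8 X@[8]: -1[7]-1* -3[5]-1
p9 O@[7]: -1[6]+1* -3[4]+1
p10 X@[6]: -1[5]-1* -3[3]-1
p11 O@[5]: -1[4]+1* -3[2]+1
p12 X@[4]: -1[3]-1* -3[1]-1
p13 O@[3]: -1[2]+1* -3[0]+1
p14 X@[2]: -1[1]-1*
p15 O@[1]: -1[0]+1*
p16 X@[0] terminal -1; root [15] d15

value(15, O) = +1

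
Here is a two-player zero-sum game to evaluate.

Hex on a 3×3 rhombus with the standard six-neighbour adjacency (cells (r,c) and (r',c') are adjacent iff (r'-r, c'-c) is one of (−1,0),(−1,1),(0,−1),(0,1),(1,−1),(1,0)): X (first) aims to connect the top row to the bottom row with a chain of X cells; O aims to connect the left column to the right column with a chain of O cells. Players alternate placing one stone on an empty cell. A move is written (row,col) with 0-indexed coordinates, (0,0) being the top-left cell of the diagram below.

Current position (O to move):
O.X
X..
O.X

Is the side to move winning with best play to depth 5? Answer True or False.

O winning at [O.X/X../O.X]: True

p1 O@[O.X/X../O.X]: (0,1)[OOX/X../O.X]-1 (1,1)[O.X/XO./O.X]-1 (1,2)[O.X/X.O/O.X]+1* (2,1)[O.X/X../OOX]-1
p2 X@[O.X/X.O/O.X]: (0,1)[OXX/X.O/O.X]-1* (1,1)[O.X/XXO/O.X]-1 (2,1)[O.X/X.O/OXX]-1
p3 O@[OXX/X.O/O.X]: (1,1)[OXX/XOO/O.X]+1* (2,1)[OXX/X.O/OOX]+1
p4 X@[OXX/XOO/O.X] terminal -1; root [O.X/X../O.X] d5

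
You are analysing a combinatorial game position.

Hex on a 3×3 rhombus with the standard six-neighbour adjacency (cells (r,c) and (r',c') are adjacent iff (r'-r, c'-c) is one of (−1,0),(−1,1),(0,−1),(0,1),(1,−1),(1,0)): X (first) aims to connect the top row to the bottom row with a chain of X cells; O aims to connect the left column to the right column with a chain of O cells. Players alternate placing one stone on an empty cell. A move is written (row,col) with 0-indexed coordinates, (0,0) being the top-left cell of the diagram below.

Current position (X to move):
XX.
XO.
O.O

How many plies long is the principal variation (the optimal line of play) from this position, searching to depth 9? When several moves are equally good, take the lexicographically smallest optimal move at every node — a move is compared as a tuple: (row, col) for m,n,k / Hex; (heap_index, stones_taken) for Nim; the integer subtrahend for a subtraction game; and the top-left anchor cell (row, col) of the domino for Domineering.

[XX./XO./O.O] X move#1: (0,2):-1/XXX/XO./O.O*, (1,2):-1/XX./XOX/O.O, (2,1):-1/XX./XO./OXO
[XXX/XO./O.O] O move#2: (1,2):+1/XXX/XOO/O.O*, (2,1):+1/XXX/XO./OOO
[XXX/XOO/O.O] end (terminal -1, X#3); searched XX./XO./O.O to 9

PV length from [XX./XO./O.O]: 2 plies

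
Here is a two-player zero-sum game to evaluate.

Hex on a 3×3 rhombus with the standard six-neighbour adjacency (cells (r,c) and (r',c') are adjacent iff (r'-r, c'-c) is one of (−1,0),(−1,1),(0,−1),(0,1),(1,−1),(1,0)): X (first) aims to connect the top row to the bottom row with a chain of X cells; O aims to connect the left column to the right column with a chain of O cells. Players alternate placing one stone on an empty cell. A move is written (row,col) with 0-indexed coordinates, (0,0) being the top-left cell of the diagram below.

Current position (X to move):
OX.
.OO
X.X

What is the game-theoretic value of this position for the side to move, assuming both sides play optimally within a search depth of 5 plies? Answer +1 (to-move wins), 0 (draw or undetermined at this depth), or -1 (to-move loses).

[OX./.OO/X.X] X move#1: (0,2):-1/OXX/.OO/X.X, (1,0):+1/OX./XOO/X.X*, (2,1):-1/OX./.OO/XXX
[OX./XOO/X.X] end (terminal -1, O#2); searched OX./.OO/X.X to 5

value(OX./.OO/X.X, X) = +1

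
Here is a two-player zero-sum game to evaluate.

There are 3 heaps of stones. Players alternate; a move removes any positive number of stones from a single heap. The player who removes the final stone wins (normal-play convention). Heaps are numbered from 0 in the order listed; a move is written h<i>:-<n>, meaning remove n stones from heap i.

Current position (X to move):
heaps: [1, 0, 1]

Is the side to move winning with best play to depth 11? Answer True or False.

ply 1, X at (1,0,1) | h0:-1=-1→(0,0,1)*; h2:-1=-1→(1,0,0)
ply 2, O at (0,0,1) | h2:-1=+1→(0,0,0)*
ply 3: (0,0,0) is terminal -1 (X); from (1,0,1) depth 11

X winning at [(1,0,1)]: False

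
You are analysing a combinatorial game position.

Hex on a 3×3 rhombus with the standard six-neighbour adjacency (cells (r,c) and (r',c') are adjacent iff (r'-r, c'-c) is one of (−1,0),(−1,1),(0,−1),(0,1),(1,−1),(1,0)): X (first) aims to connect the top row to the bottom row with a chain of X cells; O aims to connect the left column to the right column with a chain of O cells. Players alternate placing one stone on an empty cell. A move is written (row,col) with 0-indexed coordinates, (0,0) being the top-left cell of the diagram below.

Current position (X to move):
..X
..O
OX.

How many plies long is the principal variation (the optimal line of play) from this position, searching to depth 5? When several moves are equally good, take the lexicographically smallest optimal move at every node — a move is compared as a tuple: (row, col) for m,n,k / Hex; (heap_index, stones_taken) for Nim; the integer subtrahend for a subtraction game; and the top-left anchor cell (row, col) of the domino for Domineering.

[..X/..O/OX.] X move#1: (0,0):-1/X.X/..O/OX., (0,1):-1/.XX/..O/OX., (1,0):-1/..X/X.O/OX., (1,1):+1/..X/.XO/OX.*, (2,2):-1/..X/..O/OXX
[..X/.XO/OX.] end (terminal -1, O#2); searched ..X/..O/OX. to 5

PV length from [..X/..O/OX.]: 1 ply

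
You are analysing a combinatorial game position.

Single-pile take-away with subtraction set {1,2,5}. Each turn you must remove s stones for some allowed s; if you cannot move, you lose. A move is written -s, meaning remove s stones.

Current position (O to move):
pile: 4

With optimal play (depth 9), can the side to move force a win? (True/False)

O winning at [4]: True

[4] O move#1: -1:+1/3*, -2:-1/2
[3] X move#2: -1:-1/2*, -2:-1/1
[2] O move#3: -1:-1/1, -2:+1/0*
[0] end (terminal -1, X#4); searched 4 to 9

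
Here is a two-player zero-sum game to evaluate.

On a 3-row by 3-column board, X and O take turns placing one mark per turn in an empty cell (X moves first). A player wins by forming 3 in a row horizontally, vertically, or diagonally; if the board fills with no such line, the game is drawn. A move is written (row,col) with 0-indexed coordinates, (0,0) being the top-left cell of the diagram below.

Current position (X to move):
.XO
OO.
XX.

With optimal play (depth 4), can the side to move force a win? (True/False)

ply 1, X at .XO/OO./XX. | (0,0)=-1→XXO/OO./XX.; (1,2)=+0→.XO/OOX/XX.; (2,2)=+1→.XO/OO./XXX*
ply 2: .XO/OO./XXX is terminal -1 (O); from .XO/OO./XX. depth 4

X winning at [.XO/OO./XX.]: True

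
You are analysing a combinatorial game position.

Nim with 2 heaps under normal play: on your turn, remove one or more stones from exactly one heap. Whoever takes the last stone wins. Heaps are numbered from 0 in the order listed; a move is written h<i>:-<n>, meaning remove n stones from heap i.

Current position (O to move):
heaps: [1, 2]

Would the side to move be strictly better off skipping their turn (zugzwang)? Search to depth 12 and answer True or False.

p1 O@[(1,2)]: h0:-1[(0,2)]-1 h1:-1[(1,1)]+1* h1:-2[(1,0)]-1
p2 X@[(1,1)]: h0:-1[(0,1)]-1* h1:-1[(1,0)]-1
p3 O@[(0,1)]: h1:-1[(0,0)]+1*
p4 X@[(0,0)] terminal -1; root [(1,2)] d12
if O skipped the turn, X would face:
~ p1 X@[(1,2)]: h0:-1[(0,2)]-1 h1:-1[(1,1)]+1* h1:-2[(1,0)]-1
~ p2 O@[(1,1)]: h0:-1[(0,1)]-1* h1:-1[(1,0)]-1
~ p3 X@[(0,1)]: h1:-1[(0,0)]+1*
~ p4 O@[(0,0)] terminal -1; root [(1,2)] d12
compare (O): move=+1 vs pass=-1

zugzwang((1,2), O) = False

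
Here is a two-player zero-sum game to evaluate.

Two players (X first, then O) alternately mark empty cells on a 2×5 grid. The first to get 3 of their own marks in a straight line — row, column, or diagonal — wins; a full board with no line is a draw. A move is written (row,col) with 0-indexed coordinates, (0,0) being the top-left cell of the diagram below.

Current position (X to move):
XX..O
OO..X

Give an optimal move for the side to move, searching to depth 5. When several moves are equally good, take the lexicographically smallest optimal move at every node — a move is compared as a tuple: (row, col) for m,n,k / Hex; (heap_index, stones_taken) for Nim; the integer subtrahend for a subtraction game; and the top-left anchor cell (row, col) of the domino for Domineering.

[XX..O/OO..X] X move#1: (0,2):+1/XXX.O/OO..X*, (0,3):-1/XX.XO/OO..X, (1,2):+1/XX..O/OOX.X, (1,3):-1/XX..O/OO.XX
[XXX.O/OO..X] end (terminal -1, O#2); searched XX..O/OO..X to 5

X's best at [XX..O/OO..X]: (0,2)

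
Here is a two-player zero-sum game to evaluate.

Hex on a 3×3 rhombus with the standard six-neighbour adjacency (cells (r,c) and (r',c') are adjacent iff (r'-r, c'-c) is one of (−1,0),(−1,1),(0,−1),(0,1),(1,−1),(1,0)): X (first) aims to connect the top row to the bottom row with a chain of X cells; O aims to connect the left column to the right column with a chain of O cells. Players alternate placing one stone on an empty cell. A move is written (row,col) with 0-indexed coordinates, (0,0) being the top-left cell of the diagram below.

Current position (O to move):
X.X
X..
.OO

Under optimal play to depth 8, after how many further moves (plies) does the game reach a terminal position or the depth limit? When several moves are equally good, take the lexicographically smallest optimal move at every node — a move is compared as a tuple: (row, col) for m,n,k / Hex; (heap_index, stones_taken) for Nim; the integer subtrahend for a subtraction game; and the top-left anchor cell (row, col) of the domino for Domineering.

PV length from [X.X/X../.OO]: 1 ply

[X.X/X../.OO] O move#1: (0,1):-1/XOX/X../.OO, (1,1):-1/X.X/XO./.OO, (1,2):-1/X.X/X.O/.OO, (2,0):+1/X.X/X../OOO*
[X.X/X../OOO] end (terminal -1, X#2); searched X.X/X../.OO to 8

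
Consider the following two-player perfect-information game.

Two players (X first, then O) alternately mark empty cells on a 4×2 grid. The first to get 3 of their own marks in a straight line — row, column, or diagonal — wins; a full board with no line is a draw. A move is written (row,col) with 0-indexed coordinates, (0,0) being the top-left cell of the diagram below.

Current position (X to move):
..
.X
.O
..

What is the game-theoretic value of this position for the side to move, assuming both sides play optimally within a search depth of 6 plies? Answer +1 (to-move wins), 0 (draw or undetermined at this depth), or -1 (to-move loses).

value(../.X/.O/.., X) = 0

p1 X@[../.X/.O/..]: (0,0)[X./.X/.O/..]+0* (0,1)[.X/.X/.O/..]+0 (1,0)[../XX/.O/..]+0 (2,0)[../.X/XO/..]+0 (3,0)[../.X/.O/X.]+0 (3,1)[../.X/.O/.X]+0
p2 O@[X./.X/.O/..]: (0,1)[XO/.X/.O/..]+0* (1,0)[X./OX/.O/..]+0 (2,0)[X./.X/OO/..]+0 (3,0)[X./.X/.O/O.]+0 (3,1)[X./.X/.O/.O]+0
p3 X@[XO/.X/.O/..]: (1,0)[XO/XX/.O/..]+0* (2,0)[XO/.X/XO/..]+0 (3,0)[XO/.X/.O/X.]+0 (3,1)[XO/.X/.O/.X]+0
p4 O@[XO/XX/.O/..]: (2,0)[XO/XX/OO/..]+0* (3,0)[XO/XX/.O/O.]-1 (3,1)[XO/XX/.O/.O]-1
p5 X@[XO/XX/OO/..]: (3,0)[XO/XX/OO/X.]+0* (3,1)[XO/XX/OO/.X]+0
p6 O@[XO/XX/OO/X.]: (3,1)[XO/XX/OO/XO]+0*
p7 X@[XO/XX/OO/XO] terminal +0; root [../.X/.O/..] d6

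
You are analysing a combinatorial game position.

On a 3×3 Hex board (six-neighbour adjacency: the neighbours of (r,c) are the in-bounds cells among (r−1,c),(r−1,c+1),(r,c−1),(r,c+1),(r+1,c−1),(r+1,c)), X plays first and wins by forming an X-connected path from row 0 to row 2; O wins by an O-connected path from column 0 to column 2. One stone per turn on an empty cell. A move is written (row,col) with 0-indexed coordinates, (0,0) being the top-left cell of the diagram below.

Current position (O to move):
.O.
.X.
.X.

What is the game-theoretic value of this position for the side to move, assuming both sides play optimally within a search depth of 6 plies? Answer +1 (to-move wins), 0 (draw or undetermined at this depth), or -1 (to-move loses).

p1 O@[.O./.X./.X.]: (0,0)[OO./.X./.X.]-1 (0,2)[.OO/.X./.X.]+1* (1,0)[.O./OX./.X.]-1 (1,2)[.O./.XO/.X.]-1 (2,0)[.O./.X./OX.]-1 (2,2)[.O./.X./.XO]-1
p2 X@[.OO/.X./.X.]: (0,0)[XOO/.X./.X.]-1* (1,0)[.OO/XX./.X.]-1 (1,2)[.OO/.XX/.X.]-1 (2,0)[.OO/.X./XX.]-1 (2,2)[.OO/.X./.XX]-1
p3 O@[XOO/.X./.X.]: (1,0)[XOO/OX./.X.]+1* (1,2)[XOO/.XO/.X.]-1 (2,0)[XOO/.X./OX.]-1 (2,2)[XOO/.X./.XO]-1
p4 X@[XOO/OX./.X.] terminal -1; root [.O./.X./.X.] d6

value(.O./.X./.X., O) = +1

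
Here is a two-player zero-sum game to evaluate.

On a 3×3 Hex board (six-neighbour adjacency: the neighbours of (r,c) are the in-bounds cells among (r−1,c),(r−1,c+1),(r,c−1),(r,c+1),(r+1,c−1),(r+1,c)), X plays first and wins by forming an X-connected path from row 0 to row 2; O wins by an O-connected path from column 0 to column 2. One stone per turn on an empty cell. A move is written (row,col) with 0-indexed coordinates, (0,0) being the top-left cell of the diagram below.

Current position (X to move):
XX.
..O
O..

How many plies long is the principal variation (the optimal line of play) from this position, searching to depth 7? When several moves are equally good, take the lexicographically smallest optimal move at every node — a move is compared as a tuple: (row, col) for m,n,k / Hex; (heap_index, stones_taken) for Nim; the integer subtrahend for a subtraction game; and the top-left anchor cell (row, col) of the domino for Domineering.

PV length from [XX./..O/O..]: 4 plies

[XX./..O/O..] X move#1: (0,2):-1/XXX/..O/O..*, (1,0):-1/XX./X.O/O.., (1,1):-1/XX./.XO/O.., (2,1):-1/XX./..O/OX., (2,2):-1/XX./..O/O.X
[XXX/..O/O..] O move#2: (1,0):+1/XXX/O.O/O..*, (1,1):+1/XXX/.OO/O.., (2,1):+1/XXX/..O/OO., (2,2):+1/XXX/..O/O.O
[XXX/O.O/O..] X move#3: (1,1):-1/XXX/OXO/O..*, (2,1):-1/XXX/O.O/OX., (2,2):-1/XXX/O.O/O.X
[XXX/OXO/O..] O move#4: (2,1):+1/XXX/OXO/OO.*, (2,2):-1/XXX/OXO/O.O
[XXX/OXO/OO.] end (terminal -1, X#5); searched XX./..O/O.. to 7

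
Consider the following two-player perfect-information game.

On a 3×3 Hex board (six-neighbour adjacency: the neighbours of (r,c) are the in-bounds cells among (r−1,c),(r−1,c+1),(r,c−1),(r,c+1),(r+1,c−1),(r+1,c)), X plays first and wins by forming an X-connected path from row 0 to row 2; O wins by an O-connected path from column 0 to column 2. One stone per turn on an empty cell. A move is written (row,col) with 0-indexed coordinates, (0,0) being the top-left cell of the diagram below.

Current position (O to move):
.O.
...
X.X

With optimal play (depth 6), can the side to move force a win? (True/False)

O winning at [.O./.../X.X]: True

[.O./.../X.X] O move#1: (0,0):-1/OO./.../X.X, (0,2):+1/.OO/.../X.X*, (1,0):-1/.O./O../X.X, (1,1):+1/.O./.O./X.X, (1,2):+1/.O./..O/X.X, (2,1):-1/.O./.../XOX
[.OO/.../X.X] X move#2: (0,0):-1/XOO/.../X.X*, (1,0):-1/.OO/X../X.X, (1,1):-1/.OO/.X./X.X, (1,2):-1/.OO/..X/X.X, (2,1):-1/.OO/.../XXX
[XOO/.../X.X] O move#3: (1,0):+1/XOO/O../X.X*, (1,1):-1/XOO/.O./X.X, (1,2):-1/XOO/..O/X.X, (2,1):-1/XOO/.../XOX
[XOO/O../X.X] end (terminal -1, X#4); searched .O./.../X.X to 6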